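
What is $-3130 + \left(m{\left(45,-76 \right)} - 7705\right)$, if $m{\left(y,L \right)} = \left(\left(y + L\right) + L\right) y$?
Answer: $-15650$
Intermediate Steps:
$m{\left(y,L \right)} = y \left(y + 2 L\right)$ ($m{\left(y,L \right)} = \left(\left(L + y\right) + L\right) y = \left(y + 2 L\right) y = y \left(y + 2 L\right)$)
$-3130 + \left(m{\left(45,-76 \right)} - 7705\right) = -3130 - \left(7705 - 45 \left(45 + 2 \left(-76\right)\right)\right) = -3130 - \left(7705 - 45 \left(45 - 152\right)\right) = -3130 + \left(45 \left(-107\right) - 7705\right) = -3130 - 12520 = -15650$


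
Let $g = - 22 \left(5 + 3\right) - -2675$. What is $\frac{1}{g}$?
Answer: $\frac{1}{2499} \approx 0.00040016$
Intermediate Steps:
$g = 2499$ ($g = \left(-22\right) 8 + 2675 = -176 + 2675 = 2499$)
$\frac{1}{g} = \frac{1}{2499}$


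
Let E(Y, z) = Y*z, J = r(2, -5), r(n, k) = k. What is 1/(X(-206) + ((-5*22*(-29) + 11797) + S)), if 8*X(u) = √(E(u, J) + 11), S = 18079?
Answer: 705408/23325020581 - 8*√1041/69975061743 ≈ 3.0239e-5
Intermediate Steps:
J = -5
X(u) = √(11 - 5*u)/8 (X(u) = √(u*(-5) + 11)/8 = √(-5*u + 11)/8 = √(11 - 5*u)/8)
1/(X(-206) + ((-5*22*(-29) + 11797) + S)) = 1/(√(11 - 5*(-206))/8 + ((-5*22*(-29) + 11797) + 18079)) = 1/(√(11 + 1030)/8 + ((-110*(-29) + 11797) + 18079)) = 1/(√1041/8 + ((3190 + 11797) + 18079)) = 1/(√1041/8 + (14987 + 18079)) = 1/(√1041/8 + 33066) = 1/(33066 + √1041/8)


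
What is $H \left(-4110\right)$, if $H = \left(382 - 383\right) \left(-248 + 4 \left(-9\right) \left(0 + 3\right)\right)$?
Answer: $-1463160$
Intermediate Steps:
$H = 356$ ($H = - (-248 - 108) = \left(-1\right) \left(-356\right) = 356$)
$H \left(-4110\right) = 356 \left(-4110\right) = -1463160$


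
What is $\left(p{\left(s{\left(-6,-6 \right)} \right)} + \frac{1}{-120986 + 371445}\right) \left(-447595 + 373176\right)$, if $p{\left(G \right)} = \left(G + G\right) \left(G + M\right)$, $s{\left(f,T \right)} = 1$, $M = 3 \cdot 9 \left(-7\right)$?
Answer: $\frac{7008229454277}{250459} \approx 2.7982 \cdot 10^{7}$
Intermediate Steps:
$M = -189$ ($M = 27 \left(-7\right) = -189$)
$p{\left(G \right)} = 2 G \left(-189 + G\right)$ ($p{\left(G \right)} = \left(G + G\right) \left(G - 189\right) = 2 G \left(-189 + G\right)$)
$\left(p{\left(s{\left(-6,-6 \right)} \right)} + \frac{1}{-120986 + 371445}\right) \left(-447595 + 373176\right) = \left(2 \cdot 1 \left(-189 + 1\right) + \frac{1}{-120986 + 371445}\right) \left(-447595 + 373176\right) = \left(2 \cdot 1 \left(-188\right) + \frac{1}{250459}\right) \left(-74419\right) = \left(-376 + \frac{1}{250459}\right) \left(-74419\right) = \left(- \frac{94172583}{250459}\right) \left(-74419\right) = \frac{7008229454277}{250459}$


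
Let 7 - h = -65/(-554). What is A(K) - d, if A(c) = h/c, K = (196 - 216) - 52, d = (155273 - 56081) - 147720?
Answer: 645227017/13296 ≈ 48528.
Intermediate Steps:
h = 3813/554 (h = 7 - (-65)/(-554) = 7 - (-65)*(-1)/554 = 7 - 1*65/554 = 7 - 65/554 = 3813/554 ≈ 6.8827)
d = -48528 (d = 99192 - 147720 = -48528)
K = -72 (K = -20 - 52 = -72)
A(c) = 3813/(554*c)
A(K) - d = (3813/554)/(-72) - 1*(-48528) = (3813/554)*(-1/72) + 48528 = -1271/13296 + 48528 = 645227017/13296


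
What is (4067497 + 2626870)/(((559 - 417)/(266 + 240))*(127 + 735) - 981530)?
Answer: -1693674851/248265888 ≈ -6.8220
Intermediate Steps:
(4067497 + 2626870)/(((559 - 417)/(266 + 240))*(127 + 735) - 981530) = 6694367/((142/506)*862 - 981530) = 6694367/((142*(1/506))*862 - 981530) = 6694367/((71/253)*862 - 981530) = 6694367/(61202/253 - 981530) = 6694367/(-248265888/253) = 6694367*(-253/248265888) = -1693674851/248265888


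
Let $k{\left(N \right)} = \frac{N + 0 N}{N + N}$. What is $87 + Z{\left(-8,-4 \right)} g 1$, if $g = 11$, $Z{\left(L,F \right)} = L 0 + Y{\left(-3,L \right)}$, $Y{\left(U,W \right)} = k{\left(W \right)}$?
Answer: $\frac{185}{2} \approx 92.5$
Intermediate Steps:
$k{\left(N \right)} = \frac{1}{2}$ ($k{\left(N \right)} = \frac{N + 0}{2 N} = N \frac{1}{2 N} = \frac{1}{2}$)
$Y{\left(U,W \right)} = \frac{1}{2}$
$Z{\left(L,F \right)} = \frac{1}{2}$ ($Z{\left(L,F \right)} = L 0 + \frac{1}{2} = 0 + \frac{1}{2} = \frac{1}{2}$)
$87 + Z{\left(-8,-4 \right)} g 1 = 87 + \frac{11 \cdot 1}{2} = 87 + \frac{1}{2} \cdot 11 = 87 + \frac{11}{2} = \frac{185}{2}$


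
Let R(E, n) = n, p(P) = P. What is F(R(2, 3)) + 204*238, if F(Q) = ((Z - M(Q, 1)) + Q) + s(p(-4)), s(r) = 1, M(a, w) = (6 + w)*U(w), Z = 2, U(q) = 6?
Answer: 48516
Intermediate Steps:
M(a, w) = 36 + 6*w (M(a, w) = (6 + w)*6 = 36 + 6*w)
F(Q) = -39 + Q (F(Q) = ((2 - (36 + 6*1)) + Q) + 1 = ((2 - (36 + 6)) + Q) + 1 = ((2 - 1*42) + Q) + 1 = ((2 - 42) + Q) + 1 = (-40 + Q) + 1 = -39 + Q)
F(R(2, 3)) + 204*238 = (-39 + 3) + 204*238 = -36 + 48552 = 48516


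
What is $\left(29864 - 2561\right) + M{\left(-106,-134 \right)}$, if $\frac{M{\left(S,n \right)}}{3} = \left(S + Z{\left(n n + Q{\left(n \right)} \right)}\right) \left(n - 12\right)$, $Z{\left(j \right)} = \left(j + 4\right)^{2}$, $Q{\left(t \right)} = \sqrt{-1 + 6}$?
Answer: $-141281909259 - 15732960 \sqrt{5} \approx -1.4132 \cdot 10^{11}$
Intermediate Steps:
$Q{\left(t \right)} = \sqrt{5}$
$Z{\left(j \right)} = \left(4 + j\right)^{2}$
$M{\left(S,n \right)} = 3 \left(-12 + n\right) \left(S + \left(4 + \sqrt{5} + n^{2}\right)^{2}\right)$ ($M{\left(S,n \right)} = 3 \left(S + \left(4 + \left(n n + \sqrt{5}\right)\right)^{2}\right) \left(n - 12\right) = 3 \left(S + \left(4 + \left(n^{2} + \sqrt{5}\right)\right)^{2}\right) \left(-12 + n\right) = 3 \left(S + \left(4 + \left(\sqrt{5} + n^{2}\right)\right)^{2}\right) \left(-12 + n\right) = 3 \left(S + \left(4 + \sqrt{5} + n^{2}\right)^{2}\right) \left(-12 + n\right) = 3 \left(-12 + n\right) \left(S + \left(4 + \sqrt{5} + n^{2}\right)^{2}\right)$)
$\left(29864 - 2561\right) + M{\left(-106,-134 \right)} = \left(29864 - 2561\right) + \left(\left(-36\right) \left(-106\right) - 36 \left(4 + \sqrt{5} + \left(-134\right)^{2}\right)^{2} + 3 \left(-106\right) \left(-134\right) + 3 \left(-134\right) \left(4 + \sqrt{5} + \left(-134\right)^{2}\right)^{2}\right) = 27303 + \left(3816 - 36 \left(4 + \sqrt{5} + 17956\right)^{2} + 42612 + 3 \left(-134\right) \left(4 + \sqrt{5} + 17956\right)^{2}\right) = 27303 + \left(3816 - 36 \left(17960 + \sqrt{5}\right)^{2} + 42612 + 3 \left(-134\right) \left(17960 + \sqrt{5}\right)^{2}\right) = 27303 + \left(3816 - 36 \left(17960 + \sqrt{5}\right)^{2} + 42612 - 402 \left(17960 + \sqrt{5}\right)^{2}\right) = 27303 + \left(46428 - 438 \left(17960 + \sqrt{5}\right)^{2}\right) = 73731 - 438 \left(17960 + \sqrt{5}\right)^{2}$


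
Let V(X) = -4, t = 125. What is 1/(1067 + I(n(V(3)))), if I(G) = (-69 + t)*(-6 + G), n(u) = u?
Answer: 1/507 ≈ 0.0019724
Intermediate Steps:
I(G) = -336 + 56*G (I(G) = (-69 + 125)*(-6 + G) = 56*(-6 + G) = -336 + 56*G)
1/(1067 + I(n(V(3)))) = 1/(1067 + (-336 + 56*(-4))) = 1/(1067 + (-336 - 224)) = 1/(1067 - 560) = 1/507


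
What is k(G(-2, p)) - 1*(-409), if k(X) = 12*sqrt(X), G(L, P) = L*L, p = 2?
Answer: 433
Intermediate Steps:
G(L, P) = L**2
k(G(-2, p)) - 1*(-409) = 12*sqrt((-2)**2) - 1*(-409) = 12*sqrt(4) + 409 = 12*2 + 409 = 24 + 409 = 433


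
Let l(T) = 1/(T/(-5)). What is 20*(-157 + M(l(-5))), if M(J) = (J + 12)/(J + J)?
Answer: -3010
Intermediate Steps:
l(T) = -5/T (l(T) = 1/(T*(-⅕)) = 1/(-T/5) = -5/T)
M(J) = (12 + J)/(2*J) (M(J) = (12 + J)/((2*J)) = (12 + J)*(1/(2*J)) = (12 + J)/(2*J))
20*(-157 + M(l(-5))) = 20*(-157 + (12 - 5/(-5))/(2*((-5/(-5))))) = 20*(-157 + (12 - 5*(-⅕))/(2*((-5*(-⅕))))) = 20*(-157 + (½)*(12 + 1)/1) = 20*(-157 + (½)*1*13) = 20*(-157 + 13/2) = 20*(-301/2) = -3010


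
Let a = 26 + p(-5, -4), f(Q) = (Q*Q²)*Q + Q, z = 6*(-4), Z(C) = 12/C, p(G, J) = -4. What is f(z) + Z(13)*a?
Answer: 4313040/13 ≈ 3.3177e+5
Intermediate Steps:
z = -24
f(Q) = Q + Q⁴ (f(Q) = Q³*Q + Q = Q⁴ + Q = Q + Q⁴)
a = 22 (a = 26 - 4 = 22)
f(z) + Z(13)*a = (-24 + (-24)⁴) + (12/13)*22 = (-24 + 331776) + (12*(1/13))*22 = 331752 + (12/13)*22 = 331752 + 264/13 = 4313040/13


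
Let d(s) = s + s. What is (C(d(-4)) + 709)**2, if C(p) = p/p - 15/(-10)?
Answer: 2024929/4 ≈ 5.0623e+5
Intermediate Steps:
d(s) = 2*s
C(p) = 5/2 (C(p) = 1 - 15*(-1/10) = 1 + 3/2 = 5/2)
(C(d(-4)) + 709)**2 = (5/2 + 709)**2 = (1423/2)**2 = 2024929/4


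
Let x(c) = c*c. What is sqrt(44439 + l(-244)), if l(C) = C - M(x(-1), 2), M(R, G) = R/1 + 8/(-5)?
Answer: sqrt(1104890)/5 ≈ 210.23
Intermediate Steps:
x(c) = c**2
M(R, G) = -8/5 + R (M(R, G) = R*1 + 8*(-1/5) = R - 8/5 = -8/5 + R)
l(C) = 3/5 + C (l(C) = C - (-8/5 + (-1)**2) = C - (-8/5 + 1) = C - 1*(-3/5) = C + 3/5 = 3/5 + C)
sqrt(44439 + l(-244)) = sqrt(44439 + (3/5 - 244)) = sqrt(44439 - 1217/5) = sqrt(220978/5) = sqrt(1104890)/5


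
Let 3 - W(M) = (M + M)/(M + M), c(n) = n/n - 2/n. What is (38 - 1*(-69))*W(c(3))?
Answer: 214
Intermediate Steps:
c(n) = 1 - 2/n
W(M) = 2 (W(M) = 3 - (M + M)/(M + M) = 3 - 2*M/(2*M) = 3 - 2*M*1/(2*M) = 3 - 1*1 = 3 - 1 = 2)
(38 - 1*(-69))*W(c(3)) = (38 - 1*(-69))*2 = (38 + 69)*2 = 107*2 = 214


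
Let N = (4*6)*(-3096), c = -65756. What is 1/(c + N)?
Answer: -1/140060 ≈ -7.1398e-6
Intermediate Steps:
N = -74304 (N = 24*(-3096) = -74304)
1/(c + N) = 1/(-65756 - 74304) = 1/(-140060) = -1/140060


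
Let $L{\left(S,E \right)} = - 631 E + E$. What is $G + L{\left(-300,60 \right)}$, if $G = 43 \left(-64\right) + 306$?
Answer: $-40246$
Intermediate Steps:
$L{\left(S,E \right)} = - 630 E$
$G = -2446$ ($G = -2752 + 306 = -2446$)
$G + L{\left(-300,60 \right)} = -2446 - 37800 = -40246$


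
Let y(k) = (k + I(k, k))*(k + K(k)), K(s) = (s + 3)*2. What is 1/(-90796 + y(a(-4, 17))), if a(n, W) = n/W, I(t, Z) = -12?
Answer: -289/26258764 ≈ -1.1006e-5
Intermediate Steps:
K(s) = 6 + 2*s (K(s) = (3 + s)*2 = 6 + 2*s)
y(k) = (-12 + k)*(6 + 3*k) (y(k) = (k - 12)*(k + (6 + 2*k)) = (-12 + k)*(6 + 3*k))
1/(-90796 + y(a(-4, 17))) = 1/(-90796 + (-72 - (-120)/17 + 3*(-4/17)²)) = 1/(-90796 + (-72 - (-120)/17 + 3*(-4*1/17)²)) = 1/(-90796 + (-72 - 30*(-4/17) + 3*(-4/17)²)) = 1/(-90796 + (-72 + 120/17 + 3*(16/289))) = 1/(-90796 + (-72 + 120/17 + 48/289)) = 1/(-90796 - 18720/289) = 1/(-26258764/289) = -289/26258764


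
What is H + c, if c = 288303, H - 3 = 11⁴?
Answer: 302947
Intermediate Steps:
H = 14644 (H = 3 + 11⁴ = 3 + 14641 = 14644)
H + c = 14644 + 288303 = 302947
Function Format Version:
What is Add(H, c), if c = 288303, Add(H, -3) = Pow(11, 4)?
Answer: 302947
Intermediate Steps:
H = 14644 (H = Add(3, Pow(11, 4)) = Add(3, 14641) = 14644)
Add(H, c) = Add(14644, 288303) = 302947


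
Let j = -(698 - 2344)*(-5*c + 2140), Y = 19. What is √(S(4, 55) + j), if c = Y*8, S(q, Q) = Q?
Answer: √2271535 ≈ 1507.2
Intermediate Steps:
c = 152 (c = 19*8 = 152)
j = 2271480 (j = -(698 - 2344)*(-5*152 + 2140) = -(-1646)*(-760 + 2140) = -(-1646)*1380 = -1*(-2271480) = 2271480)
√(S(4, 55) + j) = √(55 + 2271480) = √2271535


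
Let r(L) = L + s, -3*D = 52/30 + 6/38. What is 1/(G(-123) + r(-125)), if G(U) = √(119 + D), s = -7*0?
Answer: -106875/13258169 - 3*√9614570/13258169 ≈ -0.0087627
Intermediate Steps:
s = 0
D = -539/855 (D = -(52/30 + 6/38)/3 = -(52*(1/30) + 6*(1/38))/3 = -(26/15 + 3/19)/3 = -⅓*539/285 = -539/855 ≈ -0.63041)
r(L) = L (r(L) = L + 0 = L)
G(U) = √9614570/285 (G(U) = √(119 - 539/855) = √(101206/855) = √9614570/285)
1/(G(-123) + r(-125)) = 1/(√9614570/285 - 125) = 1/(-125 + √9614570/285)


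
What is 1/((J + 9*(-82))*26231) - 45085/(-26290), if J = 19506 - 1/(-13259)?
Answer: 58858024951362173/34321336900043974 ≈ 1.7149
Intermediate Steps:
J = 258630055/13259 (J = 19506 - 1*(-1/13259) = 19506 + 1/13259 = 258630055/13259 ≈ 19506.)
1/((J + 9*(-82))*26231) - 45085/(-26290) = 1/((258630055/13259 + 9*(-82))*26231) - 45085/(-26290) = (1/26231)/(258630055/13259 - 738) - 45085*(-1/26290) = (1/26231)/(248844913/13259) + 9017/5258 = (13259/248844913)*(1/26231) + 9017/5258 = 13259/6527450912903 + 9017/5258 = 58858024951362173/34321336900043974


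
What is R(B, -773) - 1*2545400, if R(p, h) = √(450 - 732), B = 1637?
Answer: -2545400 + I*√282 ≈ -2.5454e+6 + 16.793*I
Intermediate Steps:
R(p, h) = I*√282 (R(p, h) = √(-282) = I*√282)
R(B, -773) - 1*2545400 = I*√282 - 1*2545400 = I*√282 - 2545400 = -2545400 + I*√282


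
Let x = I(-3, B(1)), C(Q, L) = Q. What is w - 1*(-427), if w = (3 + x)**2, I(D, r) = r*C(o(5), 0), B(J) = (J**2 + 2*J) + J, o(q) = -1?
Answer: 428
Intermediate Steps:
B(J) = J**2 + 3*J
I(D, r) = -r (I(D, r) = r*(-1) = -r)
x = -4 (x = -(3 + 1) = -4 ≈ -4.0000)
w = 1 (w = (3 - 4)**2 = (-1)**2 = 1)
w - 1*(-427) = 1 - 1*(-427) = 1 + 427 = 428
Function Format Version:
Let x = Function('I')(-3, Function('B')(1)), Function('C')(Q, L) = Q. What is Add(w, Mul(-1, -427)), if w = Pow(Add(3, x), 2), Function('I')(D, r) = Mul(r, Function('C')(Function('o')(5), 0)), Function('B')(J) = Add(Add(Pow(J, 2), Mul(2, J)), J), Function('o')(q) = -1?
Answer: 428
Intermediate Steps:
Function('B')(J) = Add(Pow(J, 2), Mul(3, J))
Function('I')(D, r) = Mul(-1, r) (Function('I')(D, r) = Mul(r, -1) = Mul(-1, r))
x = -4 (x = Mul(-1, Mul(1, Add(3, 1))) = Mul(-1, Mul(1, 4)) = Mul(-1, 4) = -4)
w = 1 (w = Pow(Add(3, -4), 2) = Pow(-1, 2) = 1)
Add(w, Mul(-1, -427)) = Add(1, Mul(-1, -427)) = Add(1, 427) = 428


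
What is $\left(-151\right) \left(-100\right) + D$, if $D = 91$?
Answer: $15191$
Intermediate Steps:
$\left(-151\right) \left(-100\right) + D = \left(-151\right) \left(-100\right) + 91 = 15100 + 91 = 15191$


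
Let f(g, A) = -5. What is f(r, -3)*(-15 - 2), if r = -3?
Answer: 85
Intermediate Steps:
f(r, -3)*(-15 - 2) = -5*(-15 - 2) = -5*(-17) = 85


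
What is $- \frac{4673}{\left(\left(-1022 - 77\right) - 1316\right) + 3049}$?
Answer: $- \frac{4673}{634} \approx -7.3707$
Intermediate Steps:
$- \frac{4673}{\left(\left(-1022 - 77\right) - 1316\right) + 3049} = - \frac{4673}{\left(-1099 - 1316\right) + 3049} = - \frac{4673}{-2415 + 3049} = - \frac{4673}{634}$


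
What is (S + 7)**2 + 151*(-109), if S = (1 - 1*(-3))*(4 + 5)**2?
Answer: 93102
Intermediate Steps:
S = 324 (S = (1 + 3)*9**2 = 4*81 = 324)
(S + 7)**2 + 151*(-109) = (324 + 7)**2 + 151*(-109) = 331**2 - 16459 = 109561 - 16459 = 93102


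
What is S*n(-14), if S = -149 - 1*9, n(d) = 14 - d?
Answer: -4424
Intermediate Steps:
S = -158 (S = -149 - 9 = -158)
S*n(-14) = -158*(14 - 1*(-14)) = -158*(14 + 14) = -158*28 = -4424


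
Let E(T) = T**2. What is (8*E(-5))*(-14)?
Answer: -2800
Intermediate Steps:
(8*E(-5))*(-14) = (8*(-5)**2)*(-14) = (8*25)*(-14) = 200*(-14) = -2800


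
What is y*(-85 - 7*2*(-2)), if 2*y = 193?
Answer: -11001/2 ≈ -5500.5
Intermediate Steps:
y = 193/2 (y = (1/2)*193 = 193/2 ≈ 96.500)
y*(-85 - 7*2*(-2)) = 193*(-85 - 7*2*(-2))/2 = 193*(-85 - 14*(-2))/2 = 193*(-85 + 28)/2 = (193/2)*(-57) = -11001/2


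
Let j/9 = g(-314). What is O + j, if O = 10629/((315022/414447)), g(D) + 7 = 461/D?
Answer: 343920139425/24729227 ≈ 13907.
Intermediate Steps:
g(D) = -7 + 461/D
O = 4405157163/315022 (O = 10629/((315022*(1/414447))) = 10629/(315022/414447) = 10629*(414447/315022) = 4405157163/315022 ≈ 13984.)
j = -23931/314 (j = 9*(-7 + 461/(-314)) = 9*(-7 + 461*(-1/314)) = 9*(-7 - 461/314) = 9*(-2659/314) = -23931/314 ≈ -76.213)
O + j = 4405157163/315022 - 23931/314 = 343920139425/24729227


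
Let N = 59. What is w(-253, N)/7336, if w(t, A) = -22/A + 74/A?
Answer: 13/108206 ≈ 0.00012014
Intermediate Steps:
w(t, A) = 52/A
w(-253, N)/7336 = (52/59)/7336 = (52*(1/59))*(1/7336) = (52/59)*(1/7336) = 13/108206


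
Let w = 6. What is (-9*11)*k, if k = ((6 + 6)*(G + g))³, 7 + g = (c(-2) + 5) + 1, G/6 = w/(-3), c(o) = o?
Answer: 577368000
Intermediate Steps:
G = -12 (G = 6*(6/(-3)) = 6*(6*(-⅓)) = 6*(-2) = -12)
g = -3 (g = -7 + ((-2 + 5) + 1) = -7 + (3 + 1) = -7 + 4 = -3)
k = -5832000 (k = ((6 + 6)*(-12 - 3))³ = (12*(-15))³ = (-180)³ = -5832000)
(-9*11)*k = -9*11*(-5832000) = -99*(-5832000) = 577368000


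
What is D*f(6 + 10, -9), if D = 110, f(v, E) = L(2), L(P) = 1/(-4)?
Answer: -55/2 ≈ -27.500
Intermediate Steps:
L(P) = -1/4
f(v, E) = -1/4
D*f(6 + 10, -9) = 110*(-1/4) = -55/2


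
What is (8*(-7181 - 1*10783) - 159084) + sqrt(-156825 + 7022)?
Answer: -302796 + I*sqrt(149803) ≈ -3.028e+5 + 387.04*I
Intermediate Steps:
(8*(-7181 - 1*10783) - 159084) + sqrt(-156825 + 7022) = (8*(-7181 - 10783) - 159084) + sqrt(-149803) = (8*(-17964) - 159084) + I*sqrt(149803) = (-143712 - 159084) + I*sqrt(149803) = -302796 + I*sqrt(149803)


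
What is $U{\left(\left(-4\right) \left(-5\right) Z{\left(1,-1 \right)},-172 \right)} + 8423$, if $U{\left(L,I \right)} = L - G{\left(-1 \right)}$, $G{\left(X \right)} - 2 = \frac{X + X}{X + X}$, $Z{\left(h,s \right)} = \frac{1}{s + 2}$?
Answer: $8440$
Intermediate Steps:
$Z{\left(h,s \right)} = \frac{1}{2 + s}$
$G{\left(X \right)} = 3$ ($G{\left(X \right)} = 2 + \frac{X + X}{X + X} = 2 + \frac{2 X}{2 X} = 2 + 2 X \frac{1}{2 X} = 2 + 1 = 3$)
$U{\left(L,I \right)} = -3 + L$ ($U{\left(L,I \right)} = L - 3 = -3 + L$)
$U{\left(\left(-4\right) \left(-5\right) Z{\left(1,-1 \right)},-172 \right)} + 8423 = \left(-3 + \frac{\left(-4\right) \left(-5\right)}{2 - 1}\right) + 8423 = \left(-3 + \frac{20}{1}\right) + 8423 = \left(-3 + 20 \cdot 1\right) + 8423 = \left(-3 + 20\right) + 8423 = 17 + 8423 = 8440$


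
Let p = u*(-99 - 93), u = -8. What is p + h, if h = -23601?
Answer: -22065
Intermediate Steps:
p = 1536 (p = -8*(-99 - 93) = -8*(-192) = 1536)
p + h = 1536 - 23601 = -22065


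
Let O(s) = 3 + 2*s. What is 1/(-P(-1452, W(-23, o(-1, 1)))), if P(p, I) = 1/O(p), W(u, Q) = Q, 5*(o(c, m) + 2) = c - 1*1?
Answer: 2901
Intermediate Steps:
o(c, m) = -11/5 + c/5 (o(c, m) = -2 + (c - 1*1)/5 = -2 + (c - 1)/5 = -2 + (-1 + c)/5 = -2 + (-⅕ + c/5) = -11/5 + c/5)
P(p, I) = 1/(3 + 2*p)
1/(-P(-1452, W(-23, o(-1, 1)))) = 1/(-1/(3 + 2*(-1452))) = 1/(-1/(3 - 2904)) = 1/(-1/(-2901)) = 1/(-1*(-1/2901)) = 1/(1/2901) = 2901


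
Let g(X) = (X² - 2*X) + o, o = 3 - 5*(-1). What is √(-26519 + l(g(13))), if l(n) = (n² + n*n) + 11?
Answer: √19094 ≈ 138.18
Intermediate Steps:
o = 8 (o = 3 + 5 = 8)
g(X) = 8 + X² - 2*X (g(X) = (X² - 2*X) + 8 = 8 + X² - 2*X)
l(n) = 11 + 2*n² (l(n) = (n² + n²) + 11 = 2*n² + 11 = 11 + 2*n²)
√(-26519 + l(g(13))) = √(-26519 + (11 + 2*(8 + 13² - 2*13)²)) = √(-26519 + (11 + 2*(8 + 169 - 26)²)) = √(-26519 + (11 + 2*151²)) = √(-26519 + (11 + 2*22801)) = √(-26519 + (11 + 45602)) = √(-26519 + 45613) = √19094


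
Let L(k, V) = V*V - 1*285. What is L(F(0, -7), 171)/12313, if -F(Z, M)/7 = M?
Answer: 28956/12313 ≈ 2.3517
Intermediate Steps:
F(Z, M) = -7*M
L(k, V) = -285 + V² (L(k, V) = V² - 285 = -285 + V²)
L(F(0, -7), 171)/12313 = (-285 + 171²)/12313 = (-285 + 29241)*(1/12313) = 28956*(1/12313) = 28956/12313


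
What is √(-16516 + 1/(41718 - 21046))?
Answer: I*√110278256573/2584 ≈ 128.51*I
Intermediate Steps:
√(-16516 + 1/(41718 - 21046)) = √(-16516 + 1/20672) = √(-341418751/20672) = I*√110278256573/2584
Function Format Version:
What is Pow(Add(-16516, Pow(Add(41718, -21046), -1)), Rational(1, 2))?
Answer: Mul(Rational(1, 2584), I, Pow(110278256573, Rational(1, 2))) ≈ Mul(128.51, I)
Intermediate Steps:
Pow(Add(-16516, Pow(Add(41718, -21046), -1)), Rational(1, 2)) = Pow(Add(-16516, Pow(20672, -1)), Rational(1, 2)) = Pow(Add(-16516, Rational(1, 20672)), Rational(1, 2)) = Pow(Rational(-341418751, 20672), Rational(1, 2)) = Mul(Rational(1, 2584), I, Pow(110278256573, Rational(1, 2)))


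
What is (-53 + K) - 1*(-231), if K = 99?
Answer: 277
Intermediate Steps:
(-53 + K) - 1*(-231) = (-53 + 99) - 1*(-231) = 46 + 231 = 277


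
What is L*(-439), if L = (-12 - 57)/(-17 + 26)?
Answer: 10097/3 ≈ 3365.7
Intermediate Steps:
L = -23/3 (L = -69/9 = -69*1/9 = -23/3 ≈ -7.6667)
L*(-439) = -23/3*(-439) = 10097/3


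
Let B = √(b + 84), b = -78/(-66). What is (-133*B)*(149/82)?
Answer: -19817*√10307/902 ≈ -2230.5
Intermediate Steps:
b = 13/11 (b = -78*(-1/66) = 13/11 ≈ 1.1818)
B = √10307/11 (B = √(13/11 + 84) = √(937/11) = √10307/11 ≈ 9.2294)
(-133*B)*(149/82) = (-133*√10307/11)*(149/82) = (-133*√10307/11)*(149*(1/82)) = -133*√10307/11*(149/82) = -19817*√10307/902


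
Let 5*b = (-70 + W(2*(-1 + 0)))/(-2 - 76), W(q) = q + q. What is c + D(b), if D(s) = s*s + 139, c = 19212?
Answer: 735823144/38025 ≈ 19351.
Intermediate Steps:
W(q) = 2*q
b = 37/195 (b = ((-70 + 2*(2*(-1 + 0)))/(-2 - 76))/5 = ((-70 + 2*(2*(-1)))/(-78))/5 = ((-70 + 2*(-2))*(-1/78))/5 = ((-70 - 4)*(-1/78))/5 = (-74*(-1/78))/5 = (1/5)*(37/39) = 37/195 ≈ 0.18974)
D(s) = 139 + s**2 (D(s) = s**2 + 139 = 139 + s**2)
c + D(b) = 19212 + (139 + (37/195)**2) = 19212 + (139 + 1369/38025) = 19212 + 5286844/38025 = 735823144/38025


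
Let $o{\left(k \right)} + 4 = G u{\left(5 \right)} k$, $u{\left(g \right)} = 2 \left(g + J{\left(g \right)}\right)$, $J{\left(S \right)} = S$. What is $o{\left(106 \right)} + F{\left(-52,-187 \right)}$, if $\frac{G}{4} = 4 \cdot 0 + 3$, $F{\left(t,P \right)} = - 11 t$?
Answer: $26008$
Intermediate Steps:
$u{\left(g \right)} = 4 g$ ($u{\left(g \right)} = 2 \left(g + g\right) = 2 \cdot 2 g = 4 g$)
$G = 12$ ($G = 4 \left(4 \cdot 0 + 3\right) = 4 \left(0 + 3\right) = 4 \cdot 3 = 12$)
$o{\left(k \right)} = -4 + 240 k$ ($o{\left(k \right)} = -4 + 12 \cdot 4 \cdot 5 k = -4 + 12 \cdot 20 k = -4 + 240 k$)
$o{\left(106 \right)} + F{\left(-52,-187 \right)} = \left(-4 + 240 \cdot 106\right) - -572 = \left(-4 + 25440\right) + 572 = 25436 + 572 = 26008$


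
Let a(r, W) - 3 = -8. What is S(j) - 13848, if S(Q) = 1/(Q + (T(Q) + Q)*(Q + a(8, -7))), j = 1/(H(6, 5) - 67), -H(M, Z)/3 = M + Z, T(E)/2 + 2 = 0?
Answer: -2780682248/200801 ≈ -13848.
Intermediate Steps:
T(E) = -4 (T(E) = -4 + 2*0 = -4 + 0 = -4)
a(r, W) = -5 (a(r, W) = 3 - 8 = -5)
H(M, Z) = -3*M - 3*Z (H(M, Z) = -3*(M + Z) = -3*M - 3*Z)
j = -1/100 (j = 1/((-3*6 - 3*5) - 67) = 1/((-18 - 15) - 67) = 1/(-33 - 67) = 1/(-100) = -1/100 ≈ -0.010000)
S(Q) = 1/(Q + (-5 + Q)*(-4 + Q)) (S(Q) = 1/(Q + (-4 + Q)*(Q - 5)) = 1/(Q + (-4 + Q)*(-5 + Q)) = 1/(Q + (-5 + Q)*(-4 + Q)))
S(j) - 13848 = 1/(20 + (-1/100)² - 8*(-1/100)) - 13848 = 1/(20 + 1/10000 + 2/25) - 13848 = 1/(200801/10000) - 13848 = 10000/200801 - 13848 = -2780682248/200801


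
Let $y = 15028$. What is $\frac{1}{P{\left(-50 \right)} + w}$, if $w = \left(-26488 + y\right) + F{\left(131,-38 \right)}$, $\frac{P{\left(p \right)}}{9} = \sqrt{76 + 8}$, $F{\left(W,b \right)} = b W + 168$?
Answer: $- \frac{8135}{132353048} - \frac{9 \sqrt{21}}{132353048} \approx -6.1776 \cdot 10^{-5}$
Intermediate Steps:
$F{\left(W,b \right)} = 168 + W b$ ($F{\left(W,b \right)} = W b + 168 = 168 + W b$)
$P{\left(p \right)} = 18 \sqrt{21}$ ($P{\left(p \right)} = 9 \sqrt{76 + 8} = 9 \sqrt{84} = 9 \cdot 2 \sqrt{21} = 18 \sqrt{21}$)
$w = -16270$ ($w = \left(-26488 + 15028\right) + \left(168 + 131 \left(-38\right)\right) = -11460 + \left(168 - 4978\right) = -11460 - 4810 = -16270$)
$\frac{1}{P{\left(-50 \right)} + w} = \frac{1}{18 \sqrt{21} - 16270} = \frac{1}{-16270 + 18 \sqrt{21}}$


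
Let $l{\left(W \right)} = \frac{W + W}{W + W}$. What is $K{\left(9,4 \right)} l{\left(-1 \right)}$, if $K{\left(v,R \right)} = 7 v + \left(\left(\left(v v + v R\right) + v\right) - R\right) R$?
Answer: $551$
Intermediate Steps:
$l{\left(W \right)} = 1$ ($l{\left(W \right)} = \frac{2 W}{2 W} = 2 W \frac{1}{2 W} = 1$)
$K{\left(v,R \right)} = 7 v + R \left(v + v^{2} - R + R v\right)$ ($K{\left(v,R \right)} = 7 v + \left(\left(\left(v^{2} + R v\right) + v\right) - R\right) R = 7 v + \left(\left(v + v^{2} + R v\right) - R\right) R = 7 v + \left(v + v^{2} - R + R v\right) R = 7 v + R \left(v + v^{2} - R + R v\right)$)
$K{\left(9,4 \right)} l{\left(-1 \right)} = \left(- 4^{2} + 7 \cdot 9 + 4 \cdot 9 + 4 \cdot 9^{2} + 9 \cdot 4^{2}\right) 1 = \left(\left(-1\right) 16 + 63 + 36 + 4 \cdot 81 + 9 \cdot 16\right) 1 = \left(-16 + 63 + 36 + 324 + 144\right) 1 = 551 \cdot 1 = 551$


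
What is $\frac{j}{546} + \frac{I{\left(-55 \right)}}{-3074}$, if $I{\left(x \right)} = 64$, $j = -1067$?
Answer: $- \frac{1657451}{839202} \approx -1.975$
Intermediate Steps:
$\frac{j}{546} + \frac{I{\left(-55 \right)}}{-3074} = - \frac{1067}{546} + \frac{64}{-3074} = \left(-1067\right) \frac{1}{546} + 64 \left(- \frac{1}{3074}\right) = - \frac{1067}{546} - \frac{32}{1537} = - \frac{1657451}{839202}$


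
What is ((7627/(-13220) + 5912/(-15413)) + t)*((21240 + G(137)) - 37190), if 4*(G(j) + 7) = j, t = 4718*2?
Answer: -122444821912458979/815039440 ≈ -1.5023e+8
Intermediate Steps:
t = 9436
G(j) = -7 + j/4
((7627/(-13220) + 5912/(-15413)) + t)*((21240 + G(137)) - 37190) = ((7627/(-13220) + 5912/(-15413)) + 9436)*((21240 + (-7 + (1/4)*137)) - 37190) = ((7627*(-1/13220) + 5912*(-1/15413)) + 9436)*((21240 + (-7 + 137/4)) - 37190) = ((-7627/13220 - 5912/15413) + 9436)*((21240 + 109/4) - 37190) = (-195711591/203759860 + 9436)*(85069/4 - 37190) = (1922482327369/203759860)*(-63691/4) = -122444821912458979/815039440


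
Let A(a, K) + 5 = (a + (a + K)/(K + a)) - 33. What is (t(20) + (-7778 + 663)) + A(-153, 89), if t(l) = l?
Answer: -7285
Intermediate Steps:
A(a, K) = -37 + a (A(a, K) = -5 + ((a + (a + K)/(K + a)) - 33) = -5 + ((a + (K + a)/(K + a)) - 33) = -5 + ((a + 1) - 33) = -5 + ((1 + a) - 33) = -5 + (-32 + a) = -37 + a)
(t(20) + (-7778 + 663)) + A(-153, 89) = (20 + (-7778 + 663)) + (-37 - 153) = (20 - 7115) - 190 = -7095 - 190 = -7285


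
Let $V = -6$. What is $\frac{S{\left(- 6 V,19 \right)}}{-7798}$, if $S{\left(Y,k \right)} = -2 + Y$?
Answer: $- \frac{17}{3899} \approx -0.0043601$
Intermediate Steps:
$\frac{S{\left(- 6 V,19 \right)}}{-7798} = \frac{-2 - -36}{-7798} = \left(-2 + 36\right) \left(- \frac{1}{7798}\right) = 34 \left(- \frac{1}{7798}\right) = - \frac{17}{3899}$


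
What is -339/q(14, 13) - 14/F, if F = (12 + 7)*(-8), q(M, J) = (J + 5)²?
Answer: -979/1026 ≈ -0.95419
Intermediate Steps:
q(M, J) = (5 + J)²
F = -152 (F = 19*(-8) = -152)
-339/q(14, 13) - 14/F = -339/(5 + 13)² - 14/(-152) = -339/(18²) - 14*(-1/152) = -339/324 + 7/76 = -339*1/324 + 7/76 = -113/108 + 7/76 = -979/1026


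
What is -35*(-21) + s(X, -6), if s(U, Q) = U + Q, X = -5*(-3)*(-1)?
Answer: 714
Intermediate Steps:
X = -15 (X = 15*(-1) = -15)
s(U, Q) = Q + U
-35*(-21) + s(X, -6) = -35*(-21) + (-6 - 15) = 735 - 21 = 714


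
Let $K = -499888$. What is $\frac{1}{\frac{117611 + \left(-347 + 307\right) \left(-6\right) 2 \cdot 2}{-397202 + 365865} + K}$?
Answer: $- \frac{31337}{15665108827} \approx -2.0004 \cdot 10^{-6}$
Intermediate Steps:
$\frac{1}{\frac{117611 + \left(-347 + 307\right) \left(-6\right) 2 \cdot 2}{-397202 + 365865} + K} = \frac{1}{\frac{117611 + \left(-347 + 307\right) \left(-6\right) 2 \cdot 2}{-397202 + 365865} - 499888} = \frac{1}{\frac{117611 - 40 \left(\left(-12\right) 2\right)}{-31337} - 499888} = \frac{1}{\left(117611 - -960\right) \left(- \frac{1}{31337}\right) - 499888} = \frac{1}{\left(117611 + 960\right) \left(- \frac{1}{31337}\right) - 499888} = \frac{1}{118571 \left(- \frac{1}{31337}\right) - 499888} = \frac{1}{- \frac{118571}{31337} - 499888} = \frac{1}{- \frac{15665108827}{31337}} = - \frac{31337}{15665108827}$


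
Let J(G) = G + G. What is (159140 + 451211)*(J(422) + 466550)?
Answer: 285274395294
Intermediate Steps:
J(G) = 2*G
(159140 + 451211)*(J(422) + 466550) = (159140 + 451211)*(2*422 + 466550) = 610351*(844 + 466550) = 610351*467394 = 285274395294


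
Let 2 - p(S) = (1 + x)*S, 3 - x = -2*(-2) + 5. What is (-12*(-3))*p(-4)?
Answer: -648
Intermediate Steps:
x = -6 (x = 3 - (-2*(-2) + 5) = 3 - (4 + 5) = 3 - 1*9 = 3 - 9 = -6)
p(S) = 2 + 5*S (p(S) = 2 - (1 - 6)*S = 2 - (-5)*S = 2 + 5*S)
(-12*(-3))*p(-4) = (-12*(-3))*(2 + 5*(-4)) = 36*(2 - 20) = 36*(-18) = -648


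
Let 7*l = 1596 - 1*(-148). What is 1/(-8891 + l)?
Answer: -7/60493 ≈ -0.00011572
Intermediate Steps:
l = 1744/7 (l = (1596 - 1*(-148))/7 = (1596 + 148)/7 = (⅐)*1744 = 1744/7 ≈ 249.14)
1/(-8891 + l) = 1/(-8891 + 1744/7) = 1/(-60493/7) = -7/60493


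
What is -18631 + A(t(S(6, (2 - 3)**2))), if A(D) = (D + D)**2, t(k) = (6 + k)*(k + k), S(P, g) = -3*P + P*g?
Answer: 64313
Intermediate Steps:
t(k) = 2*k*(6 + k) (t(k) = (6 + k)*(2*k) = 2*k*(6 + k))
A(D) = 4*D**2 (A(D) = (2*D)**2 = 4*D**2)
-18631 + A(t(S(6, (2 - 3)**2))) = -18631 + 4*(2*(6*(-3 + (2 - 3)**2))*(6 + 6*(-3 + (2 - 3)**2)))**2 = -18631 + 4*(2*(6*(-3 + (-1)**2))*(6 + 6*(-3 + (-1)**2)))**2 = -18631 + 4*(2*(6*(-3 + 1))*(6 + 6*(-3 + 1)))**2 = -18631 + 4*(2*(6*(-2))*(6 + 6*(-2)))**2 = -18631 + 4*(2*(-12)*(6 - 12))**2 = -18631 + 4*(2*(-12)*(-6))**2 = -18631 + 4*144**2 = -18631 + 4*20736 = -18631 + 82944 = 64313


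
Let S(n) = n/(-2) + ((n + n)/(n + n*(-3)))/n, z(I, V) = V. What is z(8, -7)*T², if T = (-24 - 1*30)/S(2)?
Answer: -9072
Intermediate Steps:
S(n) = -1/n - n/2 (S(n) = n*(-½) + ((2*n)/(n - 3*n))/n = -n/2 + ((2*n)/((-2*n)))/n = -n/2 + ((2*n)*(-1/(2*n)))/n = -n/2 - 1/n = -1/n - n/2)
T = 36 (T = (-24 - 1*30)/(-1/2 - ½*2) = (-24 - 30)/(-1*½ - 1) = -54/(-½ - 1) = -54/(-3/2) = -54*(-⅔) = 36)
z(8, -7)*T² = -7*36² = -7*1296 = -9072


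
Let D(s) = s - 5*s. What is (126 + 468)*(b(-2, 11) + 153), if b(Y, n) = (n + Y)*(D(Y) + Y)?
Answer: 122958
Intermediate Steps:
D(s) = -4*s
b(Y, n) = -3*Y*(Y + n) (b(Y, n) = (n + Y)*(-4*Y + Y) = (Y + n)*(-3*Y) = -3*Y*(Y + n))
(126 + 468)*(b(-2, 11) + 153) = (126 + 468)*(3*(-2)*(-1*(-2) - 1*11) + 153) = 594*(3*(-2)*(2 - 11) + 153) = 594*(3*(-2)*(-9) + 153) = 594*(54 + 153) = 594*207 = 122958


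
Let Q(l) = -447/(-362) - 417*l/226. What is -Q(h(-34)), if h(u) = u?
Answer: -2616729/40906 ≈ -63.969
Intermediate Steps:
Q(l) = 447/362 - 417*l/226 (Q(l) = -447*(-1/362) - 417*l/226 = 447/362 - 417*l/226)
-Q(h(-34)) = -(447/362 - 417/226*(-34)) = -(447/362 + 7089/113) = -1*2616729/40906 = -2616729/40906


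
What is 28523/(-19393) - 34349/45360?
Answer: -25453681/11424240 ≈ -2.2280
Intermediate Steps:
28523/(-19393) - 34349/45360 = 28523*(-1/19393) - 34349*1/45360 = -2593/1763 - 4907/6480 = -25453681/11424240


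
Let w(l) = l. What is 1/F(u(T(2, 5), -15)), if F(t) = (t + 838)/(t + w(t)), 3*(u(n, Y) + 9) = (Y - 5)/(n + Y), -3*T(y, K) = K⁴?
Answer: -1202/55545 ≈ -0.021640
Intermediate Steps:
T(y, K) = -K⁴/3
u(n, Y) = -9 + (-5 + Y)/(3*(Y + n)) (u(n, Y) = -9 + ((Y - 5)/(n + Y))/3 = -9 + ((-5 + Y)/(Y + n))/3 = -9 + (-5 + Y)/(3*(Y + n)))
F(t) = (838 + t)/(2*t) (F(t) = (t + 838)/(t + t) = (838 + t)/((2*t)) = (838 + t)*(1/(2*t)) = (838 + t)/(2*t))
1/F(u(T(2, 5), -15)) = 1/((838 + (-5 - (-9)*5⁴ - 26*(-15))/(3*(-15 - ⅓*5⁴)))/(2*(((-5 - (-9)*5⁴ - 26*(-15))/(3*(-15 - ⅓*5⁴)))))) = 1/((838 + (-5 - (-9)*625 + 390)/(3*(-15 - ⅓*625)))/(2*(((-5 - (-9)*625 + 390)/(3*(-15 - ⅓*625)))))) = 1/((838 + (-5 - 27*(-625/3) + 390)/(3*(-15 - 625/3)))/(2*(((-5 - 27*(-625/3) + 390)/(3*(-15 - 625/3)))))) = 1/((838 + (-5 + 5625 + 390)/(3*(-670/3)))/(2*(((-5 + 5625 + 390)/(3*(-670/3)))))) = 1/((838 + (⅓)*(-3/670)*6010)/(2*(((⅓)*(-3/670)*6010)))) = 1/((838 - 601/67)/(2*(-601/67))) = 1/((½)*(-67/601)*(55545/67)) = 1/(-55545/1202) = -1202/55545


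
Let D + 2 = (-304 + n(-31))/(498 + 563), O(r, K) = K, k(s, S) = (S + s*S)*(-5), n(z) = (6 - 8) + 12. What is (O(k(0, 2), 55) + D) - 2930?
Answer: -3052791/1061 ≈ -2877.3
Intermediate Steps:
n(z) = 10 (n(z) = -2 + 12 = 10)
k(s, S) = -5*S - 5*S*s (k(s, S) = (S + S*s)*(-5) = -5*S - 5*S*s)
D = -2416/1061 (D = -2 + (-304 + 10)/(498 + 563) = -2 - 294/1061 = -2416/1061 ≈ -2.2771)
(O(k(0, 2), 55) + D) - 2930 = (55 - 2416/1061) - 2930 = 55939/1061 - 2930 = -3052791/1061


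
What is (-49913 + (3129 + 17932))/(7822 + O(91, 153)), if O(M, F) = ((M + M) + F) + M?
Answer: -7213/2062 ≈ -3.4981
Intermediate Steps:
O(M, F) = F + 3*M (O(M, F) = (2*M + F) + M = (F + 2*M) + M = F + 3*M)
(-49913 + (3129 + 17932))/(7822 + O(91, 153)) = (-49913 + (3129 + 17932))/(7822 + (153 + 3*91)) = (-49913 + 21061)/(7822 + (153 + 273)) = -28852/(7822 + 426) = -28852/8248 = -28852*1/8248 = -7213/2062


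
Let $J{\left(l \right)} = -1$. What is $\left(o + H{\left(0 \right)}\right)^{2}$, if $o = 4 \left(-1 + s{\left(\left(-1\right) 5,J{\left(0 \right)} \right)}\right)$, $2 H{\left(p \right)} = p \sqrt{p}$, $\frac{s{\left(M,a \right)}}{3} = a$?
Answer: $256$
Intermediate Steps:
$s{\left(M,a \right)} = 3 a$
$H{\left(p \right)} = \frac{p^{\frac{3}{2}}}{2}$ ($H{\left(p \right)} = \frac{p \sqrt{p}}{2} = \frac{p^{\frac{3}{2}}}{2}$)
$o = -16$ ($o = 4 \left(-1 + 3 \left(-1\right)\right) = 4 \left(-1 - 3\right) = 4 \left(-4\right) = -16$)
$\left(o + H{\left(0 \right)}\right)^{2} = \left(-16 + \frac{0^{\frac{3}{2}}}{2}\right)^{2} = \left(-16 + \frac{1}{2} \cdot 0\right)^{2} = \left(-16 + 0\right)^{2} = \left(-16\right)^{2} = 256$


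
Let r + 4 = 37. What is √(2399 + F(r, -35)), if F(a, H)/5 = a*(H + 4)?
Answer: 2*I*√679 ≈ 52.115*I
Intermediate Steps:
r = 33 (r = -4 + 37 = 33)
F(a, H) = 5*a*(4 + H) (F(a, H) = 5*(a*(H + 4)) = 5*(a*(4 + H)) = 5*a*(4 + H))
√(2399 + F(r, -35)) = √(2399 + 5*33*(4 - 35)) = √(2399 + 5*33*(-31)) = √(2399 - 5115) = √(-2716) = 2*I*√679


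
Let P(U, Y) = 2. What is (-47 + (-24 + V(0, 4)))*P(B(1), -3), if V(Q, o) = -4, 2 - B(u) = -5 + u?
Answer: -150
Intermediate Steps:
B(u) = 7 - u (B(u) = 2 - (-5 + u) = 2 + (5 - u) = 7 - u)
(-47 + (-24 + V(0, 4)))*P(B(1), -3) = (-47 + (-24 - 4))*2 = (-47 - 28)*2 = -75*2 = -150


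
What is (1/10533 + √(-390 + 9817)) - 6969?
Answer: -73404476/10533 + √9427 ≈ -6871.9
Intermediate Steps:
(1/10533 + √(-390 + 9817)) - 6969 = (1/10533 + √9427) - 6969 = -73404476/10533 + √9427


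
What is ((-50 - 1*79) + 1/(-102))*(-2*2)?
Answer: 26318/51 ≈ 516.04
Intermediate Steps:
((-50 - 1*79) + 1/(-102))*(-2*2) = ((-50 - 79) - 1/102)*(-4) = (-129 - 1/102)*(-4) = -13159/102*(-4) = 26318/51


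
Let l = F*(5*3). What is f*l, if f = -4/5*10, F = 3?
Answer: -360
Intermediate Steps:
l = 45 (l = 3*(5*3) = 3*15 = 45)
f = -8 (f = -4/5*10 = -2*⅖*10 = -⅘*10 = -8)
f*l = -8*45 = -360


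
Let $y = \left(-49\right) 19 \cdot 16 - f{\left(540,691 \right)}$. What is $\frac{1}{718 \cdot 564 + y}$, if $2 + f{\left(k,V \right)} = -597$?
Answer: $\frac{1}{390655} \approx 2.5598 \cdot 10^{-6}$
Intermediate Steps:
$f{\left(k,V \right)} = -599$ ($f{\left(k,V \right)} = -2 - 597 = -599$)
$y = -14297$ ($y = \left(-49\right) 19 \cdot 16 - -599 = \left(-931\right) 16 + 599 = -14896 + 599 = -14297$)
$\frac{1}{718 \cdot 564 + y} = \frac{1}{718 \cdot 564 - 14297} = \frac{1}{404952 - 14297} = \frac{1}{390655}$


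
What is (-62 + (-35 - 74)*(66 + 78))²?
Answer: 248314564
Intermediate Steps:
(-62 + (-35 - 74)*(66 + 78))² = (-62 - 109*144)² = (-62 - 15696)² = (-15758)² = 248314564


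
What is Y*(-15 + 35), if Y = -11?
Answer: -220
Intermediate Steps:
Y*(-15 + 35) = -11*(-15 + 35) = -11*20 = -220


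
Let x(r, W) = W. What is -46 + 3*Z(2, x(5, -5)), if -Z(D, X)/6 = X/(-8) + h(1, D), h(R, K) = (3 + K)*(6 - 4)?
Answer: -949/4 ≈ -237.25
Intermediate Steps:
h(R, K) = 6 + 2*K (h(R, K) = (3 + K)*2 = 6 + 2*K)
Z(D, X) = -36 - 12*D + 3*X/4 (Z(D, X) = -6*(X/(-8) + (6 + 2*D)) = -6*(-X/8 + (6 + 2*D)) = -6*(6 + 2*D - X/8) = -36 - 12*D + 3*X/4)
-46 + 3*Z(2, x(5, -5)) = -46 + 3*(-36 - 12*2 + (¾)*(-5)) = -46 + 3*(-36 - 24 - 15/4) = -46 + 3*(-255/4) = -46 - 765/4 = -949/4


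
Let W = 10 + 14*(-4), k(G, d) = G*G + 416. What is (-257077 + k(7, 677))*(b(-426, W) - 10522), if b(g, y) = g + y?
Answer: 2821192328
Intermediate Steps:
k(G, d) = 416 + G**2 (k(G, d) = G**2 + 416 = 416 + G**2)
W = -46 (W = 10 - 56 = -46)
(-257077 + k(7, 677))*(b(-426, W) - 10522) = (-257077 + (416 + 7**2))*((-426 - 46) - 10522) = (-257077 + (416 + 49))*(-472 - 10522) = (-257077 + 465)*(-10994) = -256612*(-10994) = 2821192328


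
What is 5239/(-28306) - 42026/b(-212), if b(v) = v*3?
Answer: 148281994/2250327 ≈ 65.894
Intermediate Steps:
b(v) = 3*v
5239/(-28306) - 42026/b(-212) = 5239/(-28306) - 42026/(3*(-212)) = 5239*(-1/28306) - 42026/(-636) = -5239/28306 - 42026*(-1/636) = -5239/28306 + 21013/318 = 148281994/2250327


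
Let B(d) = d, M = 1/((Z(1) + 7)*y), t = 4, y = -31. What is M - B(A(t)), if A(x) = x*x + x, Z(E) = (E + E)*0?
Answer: -4341/217 ≈ -20.005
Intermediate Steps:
Z(E) = 0 (Z(E) = (2*E)*0 = 0)
M = -1/217 (M = 1/((0 + 7)*(-31)) = 1/(7*(-31)) = 1/(-217) = -1/217 ≈ -0.0046083)
A(x) = x + x² (A(x) = x² + x = x + x²)
M - B(A(t)) = -1/217 - 4*(1 + 4) = -1/217 - 4*5 = -1/217 - 1*20 = -1/217 - 20 = -4341/217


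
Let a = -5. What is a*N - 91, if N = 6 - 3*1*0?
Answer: -121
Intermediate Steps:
N = 6 (N = 6 - 3*0 = 6 + 0 = 6)
a*N - 91 = -5*6 - 91 = -30 - 91 = -121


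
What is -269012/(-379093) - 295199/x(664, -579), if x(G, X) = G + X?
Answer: -111885008487/32222905 ≈ -3472.2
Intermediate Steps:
-269012/(-379093) - 295199/x(664, -579) = -269012/(-379093) - 295199/(664 - 579) = -269012*(-1/379093) - 295199/85 = 269012/379093 - 295199*1/85 = 269012/379093 - 295199/85 = -111885008487/32222905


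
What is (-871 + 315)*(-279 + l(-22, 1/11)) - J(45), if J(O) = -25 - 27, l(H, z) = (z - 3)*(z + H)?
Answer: 14488424/121 ≈ 1.1974e+5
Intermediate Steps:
l(H, z) = (-3 + z)*(H + z)
J(O) = -52
(-871 + 315)*(-279 + l(-22, 1/11)) - J(45) = (-871 + 315)*(-279 + ((1/11)² - 3*(-22) - 3/11 - 22/11)) - 1*(-52) = -556*(-279 + ((1/11)² + 66 - 3*1/11 - 22*1/11)) + 52 = -556*(-279 + (1/121 + 66 - 3/11 - 2)) + 52 = -556*(-279 + 7712/121) + 52 = -556*(-26047/121) + 52 = 14482132/121 + 52 = 14488424/121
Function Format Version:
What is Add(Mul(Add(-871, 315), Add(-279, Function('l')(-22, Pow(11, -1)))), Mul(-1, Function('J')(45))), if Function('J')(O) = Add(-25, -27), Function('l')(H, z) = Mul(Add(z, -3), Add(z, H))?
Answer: Rational(14488424, 121) ≈ 1.1974e+5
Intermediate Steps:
Function('l')(H, z) = Mul(Add(-3, z), Add(H, z))
Function('J')(O) = -52
Add(Mul(Add(-871, 315), Add(-279, Function('l')(-22, Pow(11, -1)))), Mul(-1, Function('J')(45))) = Add(Mul(Add(-871, 315), Add(-279, Add(Pow(Pow(11, -1), 2), Mul(-3, -22), Mul(-3, Pow(11, -1)), Mul(-22, Pow(11, -1))))), Mul(-1, -52)) = Add(Mul(-556, Add(-279, Add(Pow(Rational(1, 11), 2), 66, Mul(-3, Rational(1, 11)), Mul(-22, Rational(1, 11))))), 52) = Add(Mul(-556, Add(-279, Add(Rational(1, 121), 66, Rational(-3, 11), -2))), 52) = Add(Mul(-556, Add(-279, Rational(7712, 121))), 52) = Add(Mul(-556, Rational(-26047, 121)), 52) = Add(Rational(14482132, 121), 52) = Rational(14488424, 121)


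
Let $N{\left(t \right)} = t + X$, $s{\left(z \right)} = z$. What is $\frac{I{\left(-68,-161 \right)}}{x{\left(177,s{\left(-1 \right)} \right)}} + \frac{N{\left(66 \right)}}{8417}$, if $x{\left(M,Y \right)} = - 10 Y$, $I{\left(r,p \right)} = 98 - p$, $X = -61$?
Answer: $\frac{2180053}{84170} \approx 25.901$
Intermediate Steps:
$N{\left(t \right)} = -61 + t$ ($N{\left(t \right)} = t - 61 = -61 + t$)
$\frac{I{\left(-68,-161 \right)}}{x{\left(177,s{\left(-1 \right)} \right)}} + \frac{N{\left(66 \right)}}{8417} = \frac{98 - -161}{\left(-10\right) \left(-1\right)} + \frac{-61 + 66}{8417} = \frac{98 + 161}{10} + 5 \cdot \frac{1}{8417} = 259 \cdot \frac{1}{10} + \frac{5}{8417} = \frac{259}{10} + \frac{5}{8417} = \frac{2180053}{84170}$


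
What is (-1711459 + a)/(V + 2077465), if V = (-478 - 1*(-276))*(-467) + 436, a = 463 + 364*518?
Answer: -1522444/2172235 ≈ -0.70086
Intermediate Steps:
a = 189015 (a = 463 + 188552 = 189015)
V = 94770 (V = (-478 + 276)*(-467) + 436 = -202*(-467) + 436 = 94334 + 436 = 94770)
(-1711459 + a)/(V + 2077465) = (-1711459 + 189015)/(94770 + 2077465) = -1522444/2172235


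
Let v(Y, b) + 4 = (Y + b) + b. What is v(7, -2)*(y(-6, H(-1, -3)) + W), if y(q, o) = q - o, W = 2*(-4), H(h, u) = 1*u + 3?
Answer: 14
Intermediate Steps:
H(h, u) = 3 + u (H(h, u) = u + 3 = 3 + u)
W = -8
v(Y, b) = -4 + Y + 2*b (v(Y, b) = -4 + ((Y + b) + b) = -4 + (Y + 2*b) = -4 + Y + 2*b)
v(7, -2)*(y(-6, H(-1, -3)) + W) = (-4 + 7 + 2*(-2))*((-6 - (3 - 3)) - 8) = (-4 + 7 - 4)*((-6 - 1*0) - 8) = -((-6 + 0) - 8) = -(-6 - 8) = -1*(-14) = 14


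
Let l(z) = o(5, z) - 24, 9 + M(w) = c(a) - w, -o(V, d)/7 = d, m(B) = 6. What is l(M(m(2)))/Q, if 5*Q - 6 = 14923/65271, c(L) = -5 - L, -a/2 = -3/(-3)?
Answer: 33288210/406549 ≈ 81.880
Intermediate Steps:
a = -2 (a = -(-6)/(-3) = -(-6)*(-1)/3 = -2*1 = -2)
o(V, d) = -7*d
M(w) = -12 - w (M(w) = -9 + ((-5 - 1*(-2)) - w) = -9 + ((-5 + 2) - w) = -9 + (-3 - w) = -12 - w)
l(z) = -24 - 7*z (l(z) = -7*z - 24 = -24 - 7*z)
Q = 406549/326355 (Q = 6/5 + (14923/65271)/5 = 6/5 + (14923*(1/65271))/5 = 6/5 + (⅕)*(14923/65271) = 6/5 + 14923/326355 = 406549/326355 ≈ 1.2457)
l(M(m(2)))/Q = (-24 - 7*(-12 - 1*6))/(406549/326355) = (-24 - 7*(-12 - 6))*(326355/406549) = (-24 - 7*(-18))*(326355/406549) = (-24 + 126)*(326355/406549) = 102*(326355/406549) = 33288210/406549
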